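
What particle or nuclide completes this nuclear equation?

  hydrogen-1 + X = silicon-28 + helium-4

Conserve mass number: 1 + A = 28 + 4, so A = 31.
Conserve atomic number: 1 + Z = 14 + 2, so Z = 15.
Z = 15 is phosphorus, so the species is phosphorus-31.

P-31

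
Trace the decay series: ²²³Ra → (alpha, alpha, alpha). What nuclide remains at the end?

Start: (A, Z) = (223, 88).
After α: (219, 86).
After α: (215, 84).
After α: (211, 82).
Z = 82 is lead.

Pb-211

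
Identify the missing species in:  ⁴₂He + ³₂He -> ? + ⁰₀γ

Conserve mass number: 4 + 3 = A + 0, so A = 7.
Conserve atomic number: 2 + 2 = Z + 0, so Z = 4.
Z = 4 is beryllium, so the species is ⁷₄Be.

Be-7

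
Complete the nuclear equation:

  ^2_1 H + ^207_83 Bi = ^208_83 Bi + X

Conserve mass number: 2 + 207 = 208 + A, so A = 1.
Conserve atomic number: 1 + 83 = 83 + Z, so Z = 1.
A = 1 and Z = 1 is ^1_1 H — a proton.

proton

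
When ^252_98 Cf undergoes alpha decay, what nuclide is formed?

Cm-248

Alpha decay: mass number changes by -4, atomic number by -2.
A: 252 − 4 = 248; Z: 98 − 2 = 96.
Z = 96 is curium, so the daughter is ^248_96 Cm.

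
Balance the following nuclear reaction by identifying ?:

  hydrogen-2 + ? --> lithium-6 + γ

Conserve mass number: 2 + A = 6 + 0, so A = 4.
Conserve atomic number: 1 + Z = 3 + 0, so Z = 2.
A = 4 and Z = 2 is helium-4 — an alpha particle.

alpha particle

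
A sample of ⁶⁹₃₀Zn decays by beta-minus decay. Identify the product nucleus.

Beta-minus decay: mass number changes by +0, atomic number by +1.
A: 69 = 69; Z: 30 + 1 = 31.
Z = 31 is gallium, so the daughter is ⁶⁹₃₁Ga.

Ga-69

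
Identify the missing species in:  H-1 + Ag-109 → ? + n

Conserve mass number: 1 + 109 = A + 1, so A = 109.
Conserve atomic number: 1 + 47 = Z + 0, so Z = 48.
Z = 48 is cadmium, so the species is Cd-109.

Cd-109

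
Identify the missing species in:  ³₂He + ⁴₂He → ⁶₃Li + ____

Conserve mass number: 3 + 4 = 6 + A, so A = 1.
Conserve atomic number: 2 + 2 = 3 + Z, so Z = 1.
A = 1 and Z = 1 is ¹₁H — a proton.

proton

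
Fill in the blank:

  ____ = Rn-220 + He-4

Ra-224

Conserve mass number: A = 220 + 4, so A = 224.
Conserve atomic number: Z = 86 + 2, so Z = 88.
Z = 88 is radium, so the species is Ra-224.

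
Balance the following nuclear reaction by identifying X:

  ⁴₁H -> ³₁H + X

Conserve mass number: 4 = 3 + A, so A = 1.
Conserve atomic number: 1 = 1 + Z, so Z = 0.
A = 1 and Z = 0 is ¹₀n — a neutron.

neutron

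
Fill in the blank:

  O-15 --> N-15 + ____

positron

Conserve mass number: 15 = 15 + A, so A = 0.
Conserve atomic number: 8 = 7 + Z, so Z = 1.
A = 0 and Z = 1 is e⁺ — a positron.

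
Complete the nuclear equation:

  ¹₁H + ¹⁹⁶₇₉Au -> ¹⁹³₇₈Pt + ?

alpha particle

Conserve mass number: 1 + 196 = 193 + A, so A = 4.
Conserve atomic number: 1 + 79 = 78 + Z, so Z = 2.
A = 4 and Z = 2 is ⁴₂He — an alpha particle.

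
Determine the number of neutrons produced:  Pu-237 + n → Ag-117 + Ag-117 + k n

4

Conserve mass number: 238 = 117 + 117 + k, so k = 238 − 234 = 4.
Check atomic number: 94 = 47 + 47 + 0 = 94. ✓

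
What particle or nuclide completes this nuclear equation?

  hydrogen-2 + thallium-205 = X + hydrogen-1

Tl-206

Conserve mass number: 2 + 205 = A + 1, so A = 206.
Conserve atomic number: 1 + 81 = Z + 1, so Z = 81.
Z = 81 is thallium, so the species is thallium-206.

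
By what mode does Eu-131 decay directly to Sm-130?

ΔA = 130 − 131 = -1; ΔZ = 62 − 63 = -1.
A drops by 1 and Z drops by 1 — a proton was emitted.

proton emission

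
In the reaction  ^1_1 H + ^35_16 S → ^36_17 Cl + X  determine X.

gamma ray

Conserve mass number: 1 + 35 = 36 + A, so A = 0.
Conserve atomic number: 1 + 16 = 17 + Z, so Z = 0.
A = 0 and Z = 0 is ^0_0 γ — a gamma ray.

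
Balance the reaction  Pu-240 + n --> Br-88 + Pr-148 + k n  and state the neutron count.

5

Conserve mass number: 241 = 88 + 148 + k, so k = 241 − 236 = 5.
Check atomic number: 94 = 35 + 59 + 0 = 94. ✓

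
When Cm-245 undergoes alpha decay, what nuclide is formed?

Pu-241

Alpha decay: mass number changes by -4, atomic number by -2.
A: 245 − 4 = 241; Z: 96 − 2 = 94.
Z = 94 is plutonium, so the daughter is Pu-241.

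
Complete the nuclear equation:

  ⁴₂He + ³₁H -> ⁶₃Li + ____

Conserve mass number: 4 + 3 = 6 + A, so A = 1.
Conserve atomic number: 2 + 1 = 3 + Z, so Z = 0.
A = 1 and Z = 0 is ¹₀n — a neutron.

neutron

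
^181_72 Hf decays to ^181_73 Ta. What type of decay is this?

beta-minus decay

ΔA = 181 − 181 = 0; ΔZ = 73 − 72 = +1.
A is unchanged and Z rises by 1 — a neutron has become a proton (β⁻ decay).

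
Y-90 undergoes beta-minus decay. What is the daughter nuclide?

Beta-minus decay: mass number changes by +0, atomic number by +1.
A: 90 = 90; Z: 39 + 1 = 40.
Z = 40 is zirconium, so the daughter is Zr-90.

Zr-90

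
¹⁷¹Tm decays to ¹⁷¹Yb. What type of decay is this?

beta-minus decay

ΔA = 171 − 171 = 0; ΔZ = 70 − 69 = +1.
A is unchanged and Z rises by 1 — a neutron has become a proton (β⁻ decay).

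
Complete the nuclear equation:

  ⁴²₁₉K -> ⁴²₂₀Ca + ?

beta-minus particle

Conserve mass number: 42 = 42 + A, so A = 0.
Conserve atomic number: 19 = 20 + Z, so Z = -1.
A = 0 and Z = -1 is ⁰₋₁e — a beta-minus particle.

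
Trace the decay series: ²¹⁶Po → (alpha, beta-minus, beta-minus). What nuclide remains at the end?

Start: (A, Z) = (216, 84).
After α: (212, 82).
After β⁻: (212, 83).
After β⁻: (212, 84).
Z = 84 is polonium.

Po-212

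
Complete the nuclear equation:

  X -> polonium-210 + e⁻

Conserve mass number: A = 210 + 0, so A = 210.
Conserve atomic number: Z = 84 − 1, so Z = 83.
Z = 83 is bismuth, so the species is bismuth-210.

Bi-210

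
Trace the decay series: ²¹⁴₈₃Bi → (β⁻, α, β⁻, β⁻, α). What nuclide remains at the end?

Start: (A, Z) = (214, 83).
After β⁻: (214, 84).
After α: (210, 82).
After β⁻: (210, 83).
After β⁻: (210, 84).
After α: (206, 82).
Z = 82 is lead.

Pb-206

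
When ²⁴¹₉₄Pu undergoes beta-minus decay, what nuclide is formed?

Am-241

Beta-minus decay: mass number changes by +0, atomic number by +1.
A: 241 = 241; Z: 94 + 1 = 95.
Z = 95 is americium, so the daughter is ²⁴¹₉₅Am.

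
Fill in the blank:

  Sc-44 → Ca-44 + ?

Conserve mass number: 44 = 44 + A, so A = 0.
Conserve atomic number: 21 = 20 + Z, so Z = 1.
A = 0 and Z = 1 is e⁺ — a positron.

positron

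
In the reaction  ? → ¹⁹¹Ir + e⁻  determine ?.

Os-191

Conserve mass number: A = 191 + 0, so A = 191.
Conserve atomic number: Z = 77 − 1, so Z = 76.
Z = 76 is osmium, so the species is ¹⁹¹Os.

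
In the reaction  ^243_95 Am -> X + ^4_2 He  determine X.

Np-239

Conserve mass number: 243 = A + 4, so A = 239.
Conserve atomic number: 95 = Z + 2, so Z = 93.
Z = 93 is neptunium, so the species is ^239_93 Np.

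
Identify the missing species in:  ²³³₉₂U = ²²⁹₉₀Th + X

Conserve mass number: 233 = 229 + A, so A = 4.
Conserve atomic number: 92 = 90 + Z, so Z = 2.
A = 4 and Z = 2 is ⁴₂He — an alpha particle.

alpha particle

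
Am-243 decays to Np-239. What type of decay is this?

ΔA = 239 − 243 = -4; ΔZ = 93 − 95 = -2.
A drops by 4 and Z drops by 2 — the signature of alpha emission.

alpha decay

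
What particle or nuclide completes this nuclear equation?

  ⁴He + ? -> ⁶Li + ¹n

triton

Conserve mass number: 4 + A = 6 + 1, so A = 3.
Conserve atomic number: 2 + Z = 3 + 0, so Z = 1.
A = 3 and Z = 1 is ³H — a triton.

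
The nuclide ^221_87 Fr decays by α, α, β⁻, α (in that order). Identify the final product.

Start: (A, Z) = (221, 87).
After α: (217, 85).
After α: (213, 83).
After β⁻: (213, 84).
After α: (209, 82).
Z = 82 is lead.

Pb-209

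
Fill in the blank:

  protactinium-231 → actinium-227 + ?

Conserve mass number: 231 = 227 + A, so A = 4.
Conserve atomic number: 91 = 89 + Z, so Z = 2.
A = 4 and Z = 2 is helium-4 — an alpha particle.

alpha particle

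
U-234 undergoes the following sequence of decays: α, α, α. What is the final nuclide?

Rn-222

Start: (A, Z) = (234, 92).
After α: (230, 90).
After α: (226, 88).
After α: (222, 86).
Z = 86 is radon.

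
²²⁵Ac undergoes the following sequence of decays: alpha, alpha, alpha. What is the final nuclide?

Bi-213

Start: (A, Z) = (225, 89).
After α: (221, 87).
After α: (217, 85).
After α: (213, 83).
Z = 83 is bismuth.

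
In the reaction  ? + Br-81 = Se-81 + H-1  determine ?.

Conserve mass number: A + 81 = 81 + 1, so A = 1.
Conserve atomic number: Z + 35 = 34 + 1, so Z = 0.
A = 1 and Z = 0 is n — a neutron.

neutron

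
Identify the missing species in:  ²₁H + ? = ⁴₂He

deuteron

Conserve mass number: 2 + A = 4, so A = 2.
Conserve atomic number: 1 + Z = 2, so Z = 1.
A = 2 and Z = 1 is ²₁H — a deuteron.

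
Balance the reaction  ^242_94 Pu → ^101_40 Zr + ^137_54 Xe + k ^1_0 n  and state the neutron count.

Conserve mass number: 242 = 101 + 137 + k, so k = 242 − 238 = 4.
Check atomic number: 94 = 40 + 54 + 0 = 94. ✓

4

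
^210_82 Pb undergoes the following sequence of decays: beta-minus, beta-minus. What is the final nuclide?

Start: (A, Z) = (210, 82).
After β⁻: (210, 83).
After β⁻: (210, 84).
Z = 84 is polonium.

Po-210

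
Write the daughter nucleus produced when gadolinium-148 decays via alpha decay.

Sm-144

Alpha decay: mass number changes by -4, atomic number by -2.
A: 148 − 4 = 144; Z: 64 − 2 = 62.
Z = 62 is samarium, so the daughter is samarium-144.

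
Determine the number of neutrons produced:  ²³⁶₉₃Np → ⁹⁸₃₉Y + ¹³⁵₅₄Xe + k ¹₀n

3

Conserve mass number: 236 = 98 + 135 + k, so k = 236 − 233 = 3.
Check atomic number: 93 = 39 + 54 + 0 = 93. ✓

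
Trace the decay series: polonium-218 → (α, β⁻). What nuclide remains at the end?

Start: (A, Z) = (218, 84).
After α: (214, 82).
After β⁻: (214, 83).
Z = 83 is bismuth.

Bi-214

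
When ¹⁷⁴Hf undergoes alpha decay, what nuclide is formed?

Alpha decay: mass number changes by -4, atomic number by -2.
A: 174 − 4 = 170; Z: 72 − 2 = 70.
Z = 70 is ytterbium, so the daughter is ¹⁷⁰Yb.

Yb-170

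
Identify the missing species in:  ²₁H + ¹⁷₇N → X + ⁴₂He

C-15

Conserve mass number: 2 + 17 = A + 4, so A = 15.
Conserve atomic number: 1 + 7 = Z + 2, so Z = 6.
Z = 6 is carbon, so the species is ¹⁵₆C.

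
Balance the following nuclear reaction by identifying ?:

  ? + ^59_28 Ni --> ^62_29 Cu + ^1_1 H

alpha particle

Conserve mass number: A + 59 = 62 + 1, so A = 4.
Conserve atomic number: Z + 28 = 29 + 1, so Z = 2.
A = 4 and Z = 2 is ^4_2 He — an alpha particle.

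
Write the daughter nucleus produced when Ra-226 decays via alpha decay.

Alpha decay: mass number changes by -4, atomic number by -2.
A: 226 − 4 = 222; Z: 88 − 2 = 86.
Z = 86 is radon, so the daughter is Rn-222.

Rn-222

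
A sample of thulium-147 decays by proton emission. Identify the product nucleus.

Proton emission: mass number changes by -1, atomic number by -1.
A: 147 − 1 = 146; Z: 69 − 1 = 68.
Z = 68 is erbium, so the daughter is erbium-146.

Er-146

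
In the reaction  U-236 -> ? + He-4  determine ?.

Th-232

Conserve mass number: 236 = A + 4, so A = 232.
Conserve atomic number: 92 = Z + 2, so Z = 90.
Z = 90 is thorium, so the species is Th-232.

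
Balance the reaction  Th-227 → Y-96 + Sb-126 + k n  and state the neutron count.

Conserve mass number: 227 = 96 + 126 + k, so k = 227 − 222 = 5.
Check atomic number: 90 = 39 + 51 + 0 = 90. ✓

5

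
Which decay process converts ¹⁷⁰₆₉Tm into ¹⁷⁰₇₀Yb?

beta-minus decay

ΔA = 170 − 170 = 0; ΔZ = 70 − 69 = +1.
A is unchanged and Z rises by 1 — a neutron has become a proton (β⁻ decay).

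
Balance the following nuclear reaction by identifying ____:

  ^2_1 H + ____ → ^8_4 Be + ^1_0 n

Conserve mass number: 2 + A = 8 + 1, so A = 7.
Conserve atomic number: 1 + Z = 4 + 0, so Z = 3.
Z = 3 is lithium, so the species is ^7_3 Li.

Li-7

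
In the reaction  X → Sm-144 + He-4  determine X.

Gd-148

Conserve mass number: A = 144 + 4, so A = 148.
Conserve atomic number: Z = 62 + 2, so Z = 64.
Z = 64 is gadolinium, so the species is Gd-148.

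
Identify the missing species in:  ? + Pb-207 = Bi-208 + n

Conserve mass number: A + 207 = 208 + 1, so A = 2.
Conserve atomic number: Z + 82 = 83 + 0, so Z = 1.
A = 2 and Z = 1 is H-2 — a deuteron.

deuteron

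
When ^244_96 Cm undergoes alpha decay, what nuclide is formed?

Alpha decay: mass number changes by -4, atomic number by -2.
A: 244 − 4 = 240; Z: 96 − 2 = 94.
Z = 94 is plutonium, so the daughter is ^240_94 Pu.

Pu-240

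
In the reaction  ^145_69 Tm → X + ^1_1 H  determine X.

Er-144

Conserve mass number: 145 = A + 1, so A = 144.
Conserve atomic number: 69 = Z + 1, so Z = 68.
Z = 68 is erbium, so the species is ^144_68 Er.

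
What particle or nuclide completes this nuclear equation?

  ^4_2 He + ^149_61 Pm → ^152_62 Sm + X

Conserve mass number: 4 + 149 = 152 + A, so A = 1.
Conserve atomic number: 2 + 61 = 62 + Z, so Z = 1.
A = 1 and Z = 1 is ^1_1 H — a proton.

proton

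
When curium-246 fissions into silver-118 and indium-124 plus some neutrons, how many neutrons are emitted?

4

Conserve mass number: 246 = 118 + 124 + k, so k = 246 − 242 = 4.
Check atomic number: 96 = 47 + 49 + 0 = 96. ✓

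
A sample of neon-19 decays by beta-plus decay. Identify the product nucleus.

Beta-plus decay: mass number changes by +0, atomic number by -1.
A: 19 = 19; Z: 10 − 1 = 9.
Z = 9 is fluorine, so the daughter is fluorine-19.

F-19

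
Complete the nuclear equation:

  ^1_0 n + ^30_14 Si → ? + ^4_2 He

Mg-27

Conserve mass number: 1 + 30 = A + 4, so A = 27.
Conserve atomic number: 0 + 14 = Z + 2, so Z = 12.
Z = 12 is magnesium, so the species is ^27_12 Mg.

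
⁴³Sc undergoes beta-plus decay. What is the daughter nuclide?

Beta-plus decay: mass number changes by +0, atomic number by -1.
A: 43 = 43; Z: 21 − 1 = 20.
Z = 20 is calcium, so the daughter is ⁴³Ca.

Ca-43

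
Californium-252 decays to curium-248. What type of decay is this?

alpha decay

ΔA = 248 − 252 = -4; ΔZ = 96 − 98 = -2.
A drops by 4 and Z drops by 2 — the signature of alpha emission.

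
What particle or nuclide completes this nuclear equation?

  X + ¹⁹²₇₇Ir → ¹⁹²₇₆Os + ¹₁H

neutron

Conserve mass number: A + 192 = 192 + 1, so A = 1.
Conserve atomic number: Z + 77 = 76 + 1, so Z = 0.
A = 1 and Z = 0 is ¹₀n — a neutron.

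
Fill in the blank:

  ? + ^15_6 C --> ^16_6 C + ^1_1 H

deuteron

Conserve mass number: A + 15 = 16 + 1, so A = 2.
Conserve atomic number: Z + 6 = 6 + 1, so Z = 1.
A = 2 and Z = 1 is ^2_1 H — a deuteron.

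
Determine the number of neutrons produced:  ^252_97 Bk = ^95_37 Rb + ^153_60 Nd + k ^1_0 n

Conserve mass number: 252 = 95 + 153 + k, so k = 252 − 248 = 4.
Check atomic number: 97 = 37 + 60 + 0 = 97. ✓

4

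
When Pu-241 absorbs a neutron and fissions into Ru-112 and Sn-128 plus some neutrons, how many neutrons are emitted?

2

Conserve mass number: 242 = 112 + 128 + k, so k = 242 − 240 = 2.
Check atomic number: 94 = 44 + 50 + 0 = 94. ✓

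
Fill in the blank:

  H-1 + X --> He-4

Conserve mass number: 1 + A = 4, so A = 3.
Conserve atomic number: 1 + Z = 2, so Z = 1.
A = 3 and Z = 1 is H-3 — a triton.

triton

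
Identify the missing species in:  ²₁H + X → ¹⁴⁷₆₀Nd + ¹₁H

Conserve mass number: 2 + A = 147 + 1, so A = 146.
Conserve atomic number: 1 + Z = 60 + 1, so Z = 60.
Z = 60 is neodymium, so the species is ¹⁴⁶₆₀Nd.

Nd-146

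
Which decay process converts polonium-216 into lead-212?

ΔA = 212 − 216 = -4; ΔZ = 82 − 84 = -2.
A drops by 4 and Z drops by 2 — the signature of alpha emission.

alpha decay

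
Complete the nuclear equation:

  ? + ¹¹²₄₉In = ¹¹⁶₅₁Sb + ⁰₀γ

Conserve mass number: A + 112 = 116 + 0, so A = 4.
Conserve atomic number: Z + 49 = 51 + 0, so Z = 2.
A = 4 and Z = 2 is ⁴₂He — an alpha particle.

alpha particle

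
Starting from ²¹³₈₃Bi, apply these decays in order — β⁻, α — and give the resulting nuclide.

Pb-209

Start: (A, Z) = (213, 83).
After β⁻: (213, 84).
After α: (209, 82).
Z = 82 is lead.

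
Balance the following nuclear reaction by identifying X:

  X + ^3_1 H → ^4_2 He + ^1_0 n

Conserve mass number: A + 3 = 4 + 1, so A = 2.
Conserve atomic number: Z + 1 = 2 + 0, so Z = 1.
A = 2 and Z = 1 is ^2_1 H — a deuteron.

deuteron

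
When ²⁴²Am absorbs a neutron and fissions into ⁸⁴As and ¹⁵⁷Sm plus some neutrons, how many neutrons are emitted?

Conserve mass number: 243 = 84 + 157 + k, so k = 243 − 241 = 2.
Check atomic number: 95 = 33 + 62 + 0 = 95. ✓

2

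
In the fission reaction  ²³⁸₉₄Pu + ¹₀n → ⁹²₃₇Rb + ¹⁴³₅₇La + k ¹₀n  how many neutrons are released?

Conserve mass number: 239 = 92 + 143 + k, so k = 239 − 235 = 4.
Check atomic number: 94 = 37 + 57 + 0 = 94. ✓

4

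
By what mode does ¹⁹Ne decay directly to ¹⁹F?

ΔA = 19 − 19 = 0; ΔZ = 9 − 10 = -1.
A is unchanged and Z drops by 1 — a proton has become a neutron (β⁺ emission or electron capture).

beta-plus decay or electron capture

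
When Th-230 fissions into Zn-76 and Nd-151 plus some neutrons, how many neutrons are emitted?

Conserve mass number: 230 = 76 + 151 + k, so k = 230 − 227 = 3.
Check atomic number: 90 = 30 + 60 + 0 = 90. ✓

3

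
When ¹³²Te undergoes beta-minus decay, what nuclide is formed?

Beta-minus decay: mass number changes by +0, atomic number by +1.
A: 132 = 132; Z: 52 + 1 = 53.
Z = 53 is iodine, so the daughter is ¹³²I.

I-132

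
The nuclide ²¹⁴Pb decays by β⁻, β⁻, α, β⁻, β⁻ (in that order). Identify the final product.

Po-210

Start: (A, Z) = (214, 82).
After β⁻: (214, 83).
After β⁻: (214, 84).
After α: (210, 82).
After β⁻: (210, 83).
After β⁻: (210, 84).
Z = 84 is polonium.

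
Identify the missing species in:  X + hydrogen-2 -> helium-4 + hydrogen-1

Conserve mass number: A + 2 = 4 + 1, so A = 3.
Conserve atomic number: Z + 1 = 2 + 1, so Z = 2.
Z = 2 is helium, so the species is helium-3.

He-3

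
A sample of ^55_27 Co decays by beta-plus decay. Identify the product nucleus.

Beta-plus decay: mass number changes by +0, atomic number by -1.
A: 55 = 55; Z: 27 − 1 = 26.
Z = 26 is iron, so the daughter is ^55_26 Fe.

Fe-55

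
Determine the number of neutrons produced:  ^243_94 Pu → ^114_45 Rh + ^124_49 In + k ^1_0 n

5

Conserve mass number: 243 = 114 + 124 + k, so k = 243 − 238 = 5.
Check atomic number: 94 = 45 + 49 + 0 = 94. ✓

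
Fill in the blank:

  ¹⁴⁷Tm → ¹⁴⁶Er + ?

Conserve mass number: 147 = 146 + A, so A = 1.
Conserve atomic number: 69 = 68 + Z, so Z = 1.
A = 1 and Z = 1 is ¹H — a proton.

proton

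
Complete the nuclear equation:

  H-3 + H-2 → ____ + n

He-4

Conserve mass number: 3 + 2 = A + 1, so A = 4.
Conserve atomic number: 1 + 1 = Z + 0, so Z = 2.
A = 4 and Z = 2 is He-4 — an alpha particle.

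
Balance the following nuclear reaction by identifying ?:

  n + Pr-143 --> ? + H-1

Ce-143

Conserve mass number: 1 + 143 = A + 1, so A = 143.
Conserve atomic number: 0 + 59 = Z + 1, so Z = 58.
Z = 58 is cerium, so the species is Ce-143.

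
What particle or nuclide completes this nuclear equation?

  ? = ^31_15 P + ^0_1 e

Conserve mass number: A = 31 + 0, so A = 31.
Conserve atomic number: Z = 15 + 1, so Z = 16.
Z = 16 is sulfur, so the species is ^31_16 S.

S-31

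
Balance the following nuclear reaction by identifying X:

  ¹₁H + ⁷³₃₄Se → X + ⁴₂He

Conserve mass number: 1 + 73 = A + 4, so A = 70.
Conserve atomic number: 1 + 34 = Z + 2, so Z = 33.
Z = 33 is arsenic, so the species is ⁷⁰₃₃As.

As-70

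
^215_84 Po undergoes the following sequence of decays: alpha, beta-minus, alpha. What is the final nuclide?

Tl-207

Start: (A, Z) = (215, 84).
After α: (211, 82).
After β⁻: (211, 83).
After α: (207, 81).
Z = 81 is thallium.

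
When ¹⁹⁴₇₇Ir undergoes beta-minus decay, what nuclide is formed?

Pt-194

Beta-minus decay: mass number changes by +0, atomic number by +1.
A: 194 = 194; Z: 77 + 1 = 78.
Z = 78 is platinum, so the daughter is ¹⁹⁴₇₈Pt.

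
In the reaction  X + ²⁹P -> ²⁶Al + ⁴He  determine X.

neutron

Conserve mass number: A + 29 = 26 + 4, so A = 1.
Conserve atomic number: Z + 15 = 13 + 2, so Z = 0.
A = 1 and Z = 0 is ¹n — a neutron.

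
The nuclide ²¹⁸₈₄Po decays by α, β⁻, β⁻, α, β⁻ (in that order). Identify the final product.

Start: (A, Z) = (218, 84).
After α: (214, 82).
After β⁻: (214, 83).
After β⁻: (214, 84).
After α: (210, 82).
After β⁻: (210, 83).
Z = 83 is bismuth.

Bi-210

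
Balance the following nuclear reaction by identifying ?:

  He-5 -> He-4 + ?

neutron

Conserve mass number: 5 = 4 + A, so A = 1.
Conserve atomic number: 2 = 2 + Z, so Z = 0.
A = 1 and Z = 0 is n — a neutron.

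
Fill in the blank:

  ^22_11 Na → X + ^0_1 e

Conserve mass number: 22 = A + 0, so A = 22.
Conserve atomic number: 11 = Z + 1, so Z = 10.
Z = 10 is neon, so the species is ^22_10 Ne.

Ne-22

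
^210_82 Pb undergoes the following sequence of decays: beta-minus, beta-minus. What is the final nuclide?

Start: (A, Z) = (210, 82).
After β⁻: (210, 83).
After β⁻: (210, 84).
Z = 84 is polonium.

Po-210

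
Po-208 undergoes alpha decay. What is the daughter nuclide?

Pb-204

Alpha decay: mass number changes by -4, atomic number by -2.
A: 208 − 4 = 204; Z: 84 − 2 = 82.
Z = 82 is lead, so the daughter is Pb-204.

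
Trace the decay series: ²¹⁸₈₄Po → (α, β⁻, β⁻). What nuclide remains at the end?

Start: (A, Z) = (218, 84).
After α: (214, 82).
After β⁻: (214, 83).
After β⁻: (214, 84).
Z = 84 is polonium.

Po-214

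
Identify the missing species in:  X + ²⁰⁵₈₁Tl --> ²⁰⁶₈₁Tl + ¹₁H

deuteron

Conserve mass number: A + 205 = 206 + 1, so A = 2.
Conserve atomic number: Z + 81 = 81 + 1, so Z = 1.
A = 2 and Z = 1 is ²₁H — a deuteron.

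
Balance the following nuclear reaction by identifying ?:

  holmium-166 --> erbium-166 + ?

beta-minus particle

Conserve mass number: 166 = 166 + A, so A = 0.
Conserve atomic number: 67 = 68 + Z, so Z = -1.
A = 0 and Z = -1 is e⁻ — a beta-minus particle.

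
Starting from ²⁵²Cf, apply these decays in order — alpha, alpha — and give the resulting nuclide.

Pu-244

Start: (A, Z) = (252, 98).
After α: (248, 96).
After α: (244, 94).
Z = 94 is plutonium.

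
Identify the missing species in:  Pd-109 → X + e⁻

Ag-109

Conserve mass number: 109 = A + 0, so A = 109.
Conserve atomic number: 46 = Z − 1, so Z = 47.
Z = 47 is silver, so the species is Ag-109.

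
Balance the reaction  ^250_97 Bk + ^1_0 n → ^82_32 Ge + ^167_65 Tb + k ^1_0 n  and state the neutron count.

Conserve mass number: 251 = 82 + 167 + k, so k = 251 − 249 = 2.
Check atomic number: 97 = 32 + 65 + 0 = 97. ✓

2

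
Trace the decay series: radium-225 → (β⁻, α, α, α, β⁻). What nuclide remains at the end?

Po-213

Start: (A, Z) = (225, 88).
After β⁻: (225, 89).
After α: (221, 87).
After α: (217, 85).
After α: (213, 83).
After β⁻: (213, 84).
Z = 84 is polonium.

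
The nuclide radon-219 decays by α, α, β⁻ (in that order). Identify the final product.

Start: (A, Z) = (219, 86).
After α: (215, 84).
After α: (211, 82).
After β⁻: (211, 83).
Z = 83 is bismuth.

Bi-211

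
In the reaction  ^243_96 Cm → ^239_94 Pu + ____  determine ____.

alpha particle

Conserve mass number: 243 = 239 + A, so A = 4.
Conserve atomic number: 96 = 94 + Z, so Z = 2.
A = 4 and Z = 2 is ^4_2 He — an alpha particle.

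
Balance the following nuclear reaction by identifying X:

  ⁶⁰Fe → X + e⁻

Co-60

Conserve mass number: 60 = A + 0, so A = 60.
Conserve atomic number: 26 = Z − 1, so Z = 27.
Z = 27 is cobalt, so the species is ⁶⁰Co.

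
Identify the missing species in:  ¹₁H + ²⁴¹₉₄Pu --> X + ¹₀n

Am-241

Conserve mass number: 1 + 241 = A + 1, so A = 241.
Conserve atomic number: 1 + 94 = Z + 0, so Z = 95.
Z = 95 is americium, so the species is ²⁴¹₉₅Am.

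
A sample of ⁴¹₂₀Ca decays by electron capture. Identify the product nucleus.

Electron capture: mass number changes by +0, atomic number by -1.
A: 41 = 41; Z: 20 − 1 = 19.
Z = 19 is potassium, so the daughter is ⁴¹₁₉K.

K-41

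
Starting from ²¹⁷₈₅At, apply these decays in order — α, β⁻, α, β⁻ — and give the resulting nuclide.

Bi-209

Start: (A, Z) = (217, 85).
After α: (213, 83).
After β⁻: (213, 84).
After α: (209, 82).
After β⁻: (209, 83).
Z = 83 is bismuth.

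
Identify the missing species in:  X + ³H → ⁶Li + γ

Conserve mass number: A + 3 = 6 + 0, so A = 3.
Conserve atomic number: Z + 1 = 3 + 0, so Z = 2.
Z = 2 is helium, so the species is ³He.

He-3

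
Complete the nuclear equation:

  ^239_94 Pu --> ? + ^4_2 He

U-235

Conserve mass number: 239 = A + 4, so A = 235.
Conserve atomic number: 94 = Z + 2, so Z = 92.
Z = 92 is uranium, so the species is ^235_92 U.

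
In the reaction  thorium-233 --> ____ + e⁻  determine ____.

Pa-233

Conserve mass number: 233 = A + 0, so A = 233.
Conserve atomic number: 90 = Z − 1, so Z = 91.
Z = 91 is protactinium, so the species is protactinium-233.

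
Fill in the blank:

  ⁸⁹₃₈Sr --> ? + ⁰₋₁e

Y-89

Conserve mass number: 89 = A + 0, so A = 89.
Conserve atomic number: 38 = Z − 1, so Z = 39.
Z = 39 is yttrium, so the species is ⁸⁹₃₉Y.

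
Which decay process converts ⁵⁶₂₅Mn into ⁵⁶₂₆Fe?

beta-minus decay

ΔA = 56 − 56 = 0; ΔZ = 26 − 25 = +1.
A is unchanged and Z rises by 1 — a neutron has become a proton (β⁻ decay).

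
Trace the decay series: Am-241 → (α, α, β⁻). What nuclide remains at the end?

Start: (A, Z) = (241, 95).
After α: (237, 93).
After α: (233, 91).
After β⁻: (233, 92).
Z = 92 is uranium.

U-233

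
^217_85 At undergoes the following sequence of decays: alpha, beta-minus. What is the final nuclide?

Po-213

Start: (A, Z) = (217, 85).
After α: (213, 83).
After β⁻: (213, 84).
Z = 84 is polonium.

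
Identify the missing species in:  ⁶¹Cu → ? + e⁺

Ni-61

Conserve mass number: 61 = A + 0, so A = 61.
Conserve atomic number: 29 = Z + 1, so Z = 28.
Z = 28 is nickel, so the species is ⁶¹Ni.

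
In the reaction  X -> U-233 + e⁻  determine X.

Conserve mass number: A = 233 + 0, so A = 233.
Conserve atomic number: Z = 92 − 1, so Z = 91.
Z = 91 is protactinium, so the species is Pa-233.

Pa-233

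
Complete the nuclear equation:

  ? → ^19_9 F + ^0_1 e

Ne-19

Conserve mass number: A = 19 + 0, so A = 19.
Conserve atomic number: Z = 9 + 1, so Z = 10.
Z = 10 is neon, so the species is ^19_10 Ne.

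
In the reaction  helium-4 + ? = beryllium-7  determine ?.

He-3

Conserve mass number: 4 + A = 7, so A = 3.
Conserve atomic number: 2 + Z = 4, so Z = 2.
Z = 2 is helium, so the species is helium-3.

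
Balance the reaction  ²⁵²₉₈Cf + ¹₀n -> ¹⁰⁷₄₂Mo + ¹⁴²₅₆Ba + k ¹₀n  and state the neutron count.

4

Conserve mass number: 253 = 107 + 142 + k, so k = 253 − 249 = 4.
Check atomic number: 98 = 42 + 56 + 0 = 98. ✓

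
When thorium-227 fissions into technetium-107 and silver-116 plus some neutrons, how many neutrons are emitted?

4

Conserve mass number: 227 = 107 + 116 + k, so k = 227 − 223 = 4.
Check atomic number: 90 = 43 + 47 + 0 = 90. ✓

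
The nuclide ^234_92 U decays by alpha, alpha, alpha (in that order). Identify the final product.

Rn-222

Start: (A, Z) = (234, 92).
After α: (230, 90).
After α: (226, 88).
After α: (222, 86).
Z = 86 is radon.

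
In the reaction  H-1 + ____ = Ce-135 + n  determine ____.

Conserve mass number: 1 + A = 135 + 1, so A = 135.
Conserve atomic number: 1 + Z = 58 + 0, so Z = 57.
Z = 57 is lanthanum, so the species is La-135.

La-135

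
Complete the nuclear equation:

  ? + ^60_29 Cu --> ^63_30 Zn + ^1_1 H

alpha particle

Conserve mass number: A + 60 = 63 + 1, so A = 4.
Conserve atomic number: Z + 29 = 30 + 1, so Z = 2.
A = 4 and Z = 2 is ^4_2 He — an alpha particle.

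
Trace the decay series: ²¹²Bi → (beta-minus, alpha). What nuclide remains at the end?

Pb-208

Start: (A, Z) = (212, 83).
After β⁻: (212, 84).
After α: (208, 82).
Z = 82 is lead.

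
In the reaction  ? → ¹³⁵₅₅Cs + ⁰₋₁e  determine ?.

Xe-135

Conserve mass number: A = 135 + 0, so A = 135.
Conserve atomic number: Z = 55 − 1, so Z = 54.
Z = 54 is xenon, so the species is ¹³⁵₅₄Xe.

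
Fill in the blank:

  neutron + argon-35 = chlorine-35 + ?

Conserve mass number: 1 + 35 = 35 + A, so A = 1.
Conserve atomic number: 0 + 18 = 17 + Z, so Z = 1.
A = 1 and Z = 1 is hydrogen-1 — a proton.

proton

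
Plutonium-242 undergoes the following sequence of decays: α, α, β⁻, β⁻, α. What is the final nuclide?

Th-230

Start: (A, Z) = (242, 94).
After α: (238, 92).
After α: (234, 90).
After β⁻: (234, 91).
After β⁻: (234, 92).
After α: (230, 90).
Z = 90 is thorium.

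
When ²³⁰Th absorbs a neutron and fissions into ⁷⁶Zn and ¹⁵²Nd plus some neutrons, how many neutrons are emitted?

3

Conserve mass number: 231 = 76 + 152 + k, so k = 231 − 228 = 3.
Check atomic number: 90 = 30 + 60 + 0 = 90. ✓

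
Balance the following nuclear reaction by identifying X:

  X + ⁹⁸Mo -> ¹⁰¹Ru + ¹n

Conserve mass number: A + 98 = 101 + 1, so A = 4.
Conserve atomic number: Z + 42 = 44 + 0, so Z = 2.
A = 4 and Z = 2 is ⁴He — an alpha particle.

alpha particle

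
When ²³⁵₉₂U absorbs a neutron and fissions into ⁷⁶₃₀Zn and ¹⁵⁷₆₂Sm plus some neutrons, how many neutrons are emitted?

Conserve mass number: 236 = 76 + 157 + k, so k = 236 − 233 = 3.
Check atomic number: 92 = 30 + 62 + 0 = 92. ✓

3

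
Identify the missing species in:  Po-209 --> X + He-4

Pb-205

Conserve mass number: 209 = A + 4, so A = 205.
Conserve atomic number: 84 = Z + 2, so Z = 82.
Z = 82 is lead, so the species is Pb-205.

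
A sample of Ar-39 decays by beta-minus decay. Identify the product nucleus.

Beta-minus decay: mass number changes by +0, atomic number by +1.
A: 39 = 39; Z: 18 + 1 = 19.
Z = 19 is potassium, so the daughter is K-39.

K-39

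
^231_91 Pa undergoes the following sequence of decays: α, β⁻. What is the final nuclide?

Start: (A, Z) = (231, 91).
After α: (227, 89).
After β⁻: (227, 90).
Z = 90 is thorium.

Th-227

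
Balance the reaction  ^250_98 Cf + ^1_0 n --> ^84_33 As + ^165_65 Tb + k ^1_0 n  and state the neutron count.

2

Conserve mass number: 251 = 84 + 165 + k, so k = 251 − 249 = 2.
Check atomic number: 98 = 33 + 65 + 0 = 98. ✓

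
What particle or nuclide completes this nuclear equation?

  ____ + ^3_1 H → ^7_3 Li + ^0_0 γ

alpha particle

Conserve mass number: A + 3 = 7 + 0, so A = 4.
Conserve atomic number: Z + 1 = 3 + 0, so Z = 2.
A = 4 and Z = 2 is ^4_2 He — an alpha particle.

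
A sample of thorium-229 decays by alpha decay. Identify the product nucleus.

Ra-225

Alpha decay: mass number changes by -4, atomic number by -2.
A: 229 − 4 = 225; Z: 90 − 2 = 88.
Z = 88 is radium, so the daughter is radium-225.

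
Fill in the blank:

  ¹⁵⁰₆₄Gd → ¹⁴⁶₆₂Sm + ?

alpha particle

Conserve mass number: 150 = 146 + A, so A = 4.
Conserve atomic number: 64 = 62 + Z, so Z = 2.
A = 4 and Z = 2 is ⁴₂He — an alpha particle.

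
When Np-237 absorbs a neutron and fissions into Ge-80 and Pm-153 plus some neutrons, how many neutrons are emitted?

Conserve mass number: 238 = 80 + 153 + k, so k = 238 − 233 = 5.
Check atomic number: 93 = 32 + 61 + 0 = 93. ✓

5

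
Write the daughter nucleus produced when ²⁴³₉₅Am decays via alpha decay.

Alpha decay: mass number changes by -4, atomic number by -2.
A: 243 − 4 = 239; Z: 95 − 2 = 93.
Z = 93 is neptunium, so the daughter is ²³⁹₉₃Np.

Np-239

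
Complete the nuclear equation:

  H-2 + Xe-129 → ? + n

Cs-130

Conserve mass number: 2 + 129 = A + 1, so A = 130.
Conserve atomic number: 1 + 54 = Z + 0, so Z = 55.
Z = 55 is caesium, so the species is Cs-130.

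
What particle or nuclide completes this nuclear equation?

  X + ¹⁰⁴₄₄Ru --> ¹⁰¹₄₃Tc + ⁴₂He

proton

Conserve mass number: A + 104 = 101 + 4, so A = 1.
Conserve atomic number: Z + 44 = 43 + 2, so Z = 1.
A = 1 and Z = 1 is ¹₁H — a proton.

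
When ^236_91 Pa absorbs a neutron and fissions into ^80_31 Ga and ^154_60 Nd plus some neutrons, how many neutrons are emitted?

Conserve mass number: 237 = 80 + 154 + k, so k = 237 − 234 = 3.
Check atomic number: 91 = 31 + 60 + 0 = 91. ✓

3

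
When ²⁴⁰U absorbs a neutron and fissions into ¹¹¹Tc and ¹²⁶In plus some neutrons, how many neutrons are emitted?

4

Conserve mass number: 241 = 111 + 126 + k, so k = 241 − 237 = 4.
Check atomic number: 92 = 43 + 49 + 0 = 92. ✓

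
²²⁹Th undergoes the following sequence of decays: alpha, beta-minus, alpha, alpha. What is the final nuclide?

Start: (A, Z) = (229, 90).
After α: (225, 88).
After β⁻: (225, 89).
After α: (221, 87).
After α: (217, 85).
Z = 85 is astatine.

At-217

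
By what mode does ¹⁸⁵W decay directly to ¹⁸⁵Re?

beta-minus decay

ΔA = 185 − 185 = 0; ΔZ = 75 − 74 = +1.
A is unchanged and Z rises by 1 — a neutron has become a proton (β⁻ decay).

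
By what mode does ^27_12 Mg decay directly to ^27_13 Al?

beta-minus decay

ΔA = 27 − 27 = 0; ΔZ = 13 − 12 = +1.
A is unchanged and Z rises by 1 — a neutron has become a proton (β⁻ decay).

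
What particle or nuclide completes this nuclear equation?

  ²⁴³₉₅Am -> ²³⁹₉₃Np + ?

alpha particle

Conserve mass number: 243 = 239 + A, so A = 4.
Conserve atomic number: 95 = 93 + Z, so Z = 2.
A = 4 and Z = 2 is ⁴₂He — an alpha particle.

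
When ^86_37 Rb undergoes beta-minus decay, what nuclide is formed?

Beta-minus decay: mass number changes by +0, atomic number by +1.
A: 86 = 86; Z: 37 + 1 = 38.
Z = 38 is strontium, so the daughter is ^86_38 Sr.

Sr-86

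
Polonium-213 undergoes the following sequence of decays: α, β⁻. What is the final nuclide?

Bi-209

Start: (A, Z) = (213, 84).
After α: (209, 82).
After β⁻: (209, 83).
Z = 83 is bismuth.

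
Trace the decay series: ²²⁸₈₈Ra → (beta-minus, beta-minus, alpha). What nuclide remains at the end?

Start: (A, Z) = (228, 88).
After β⁻: (228, 89).
After β⁻: (228, 90).
After α: (224, 88).
Z = 88 is radium.

Ra-224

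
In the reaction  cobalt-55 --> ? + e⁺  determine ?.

Fe-55

Conserve mass number: 55 = A + 0, so A = 55.
Conserve atomic number: 27 = Z + 1, so Z = 26.
Z = 26 is iron, so the species is iron-55.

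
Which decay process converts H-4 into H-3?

neutron emission

ΔA = 3 − 4 = -1; ΔZ = 1 − 1 = +0.
A drops by 1 with Z unchanged — a neutron was emitted.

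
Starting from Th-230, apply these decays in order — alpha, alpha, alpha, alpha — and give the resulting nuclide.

Start: (A, Z) = (230, 90).
After α: (226, 88).
After α: (222, 86).
After α: (218, 84).
After α: (214, 82).
Z = 82 is lead.

Pb-214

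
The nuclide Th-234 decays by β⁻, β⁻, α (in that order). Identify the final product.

Th-230

Start: (A, Z) = (234, 90).
After β⁻: (234, 91).
After β⁻: (234, 92).
After α: (230, 90).
Z = 90 is thorium.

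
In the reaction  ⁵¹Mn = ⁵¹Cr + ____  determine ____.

Conserve mass number: 51 = 51 + A, so A = 0.
Conserve atomic number: 25 = 24 + Z, so Z = 1.
A = 0 and Z = 1 is e⁺ — a positron.

positron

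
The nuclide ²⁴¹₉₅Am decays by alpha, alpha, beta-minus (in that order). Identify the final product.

U-233

Start: (A, Z) = (241, 95).
After α: (237, 93).
After α: (233, 91).
After β⁻: (233, 92).
Z = 92 is uranium.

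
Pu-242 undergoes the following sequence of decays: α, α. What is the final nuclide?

Th-234

Start: (A, Z) = (242, 94).
After α: (238, 92).
After α: (234, 90).
Z = 90 is thorium.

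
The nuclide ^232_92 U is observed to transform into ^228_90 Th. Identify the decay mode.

alpha decay

ΔA = 228 − 232 = -4; ΔZ = 90 − 92 = -2.
A drops by 4 and Z drops by 2 — the signature of alpha emission.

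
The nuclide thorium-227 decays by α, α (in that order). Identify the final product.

Rn-219

Start: (A, Z) = (227, 90).
After α: (223, 88).
After α: (219, 86).
Z = 86 is radon.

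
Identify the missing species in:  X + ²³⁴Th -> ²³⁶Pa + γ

deuteron

Conserve mass number: A + 234 = 236 + 0, so A = 2.
Conserve atomic number: Z + 90 = 91 + 0, so Z = 1.
A = 2 and Z = 1 is ²H — a deuteron.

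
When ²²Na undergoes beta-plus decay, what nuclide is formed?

Beta-plus decay: mass number changes by +0, atomic number by -1.
A: 22 = 22; Z: 11 − 1 = 10.
Z = 10 is neon, so the daughter is ²²Ne.

Ne-22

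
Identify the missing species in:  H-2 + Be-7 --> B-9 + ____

gamma ray

Conserve mass number: 2 + 7 = 9 + A, so A = 0.
Conserve atomic number: 1 + 4 = 5 + Z, so Z = 0.
A = 0 and Z = 0 is γ — a gamma ray.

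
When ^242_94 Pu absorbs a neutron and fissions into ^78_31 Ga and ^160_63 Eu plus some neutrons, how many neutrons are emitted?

5

Conserve mass number: 243 = 78 + 160 + k, so k = 243 − 238 = 5.
Check atomic number: 94 = 31 + 63 + 0 = 94. ✓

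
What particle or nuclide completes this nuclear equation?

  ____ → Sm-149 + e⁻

Conserve mass number: A = 149 + 0, so A = 149.
Conserve atomic number: Z = 62 − 1, so Z = 61.
Z = 61 is promethium, so the species is Pm-149.

Pm-149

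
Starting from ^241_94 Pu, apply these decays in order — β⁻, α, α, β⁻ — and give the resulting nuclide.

Start: (A, Z) = (241, 94).
After β⁻: (241, 95).
After α: (237, 93).
After α: (233, 91).
After β⁻: (233, 92).
Z = 92 is uranium.

U-233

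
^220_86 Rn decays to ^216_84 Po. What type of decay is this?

alpha decay

ΔA = 216 − 220 = -4; ΔZ = 84 − 86 = -2.
A drops by 4 and Z drops by 2 — the signature of alpha emission.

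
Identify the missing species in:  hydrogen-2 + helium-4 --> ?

Conserve mass number: 2 + 4 = A, so A = 6.
Conserve atomic number: 1 + 2 = Z, so Z = 3.
Z = 3 is lithium, so the species is lithium-6.

Li-6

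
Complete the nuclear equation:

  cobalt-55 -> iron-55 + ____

positron

Conserve mass number: 55 = 55 + A, so A = 0.
Conserve atomic number: 27 = 26 + Z, so Z = 1.
A = 0 and Z = 1 is e⁺ — a positron.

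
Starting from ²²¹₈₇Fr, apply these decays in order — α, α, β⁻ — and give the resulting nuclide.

Start: (A, Z) = (221, 87).
After α: (217, 85).
After α: (213, 83).
After β⁻: (213, 84).
Z = 84 is polonium.

Po-213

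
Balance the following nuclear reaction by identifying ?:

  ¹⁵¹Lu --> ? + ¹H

Yb-150

Conserve mass number: 151 = A + 1, so A = 150.
Conserve atomic number: 71 = Z + 1, so Z = 70.
Z = 70 is ytterbium, so the species is ¹⁵⁰Yb.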